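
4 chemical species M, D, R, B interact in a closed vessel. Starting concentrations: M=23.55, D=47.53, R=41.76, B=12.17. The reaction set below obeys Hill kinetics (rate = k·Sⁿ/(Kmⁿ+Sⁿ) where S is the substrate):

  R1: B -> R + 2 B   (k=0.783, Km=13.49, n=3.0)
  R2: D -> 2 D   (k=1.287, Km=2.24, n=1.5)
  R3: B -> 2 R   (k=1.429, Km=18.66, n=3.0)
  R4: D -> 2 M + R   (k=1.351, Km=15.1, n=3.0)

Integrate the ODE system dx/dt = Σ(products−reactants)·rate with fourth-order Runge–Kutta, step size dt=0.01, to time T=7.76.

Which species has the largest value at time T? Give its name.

Dominant species at T: R

RK4 with dt=0.01: 776 steps to T=7.76. Trajectory (selected grid times):
t=0.00: M=23.55 D=47.53 R=41.76 B=12.17
t=0.86: M=25.80 D=47.50 R=43.71 B=12.19
t=1.72: M=28.05 D=47.47 R=45.65 B=12.21
t=2.59: M=30.33 D=47.44 R=47.63 B=12.22
t=3.45: M=32.58 D=47.41 R=49.58 B=12.24
t=4.31: M=34.83 D=47.38 R=51.54 B=12.26
t=5.17: M=37.08 D=47.35 R=53.50 B=12.28
t=6.04: M=39.36 D=47.32 R=55.48 B=12.29
t=6.90: M=41.61 D=47.29 R=57.44 B=12.31
t=7.76: M=43.86 D=47.26 R=59.41 B=12.33
At T=7.76: M=43.86 D=47.26 R=59.41 B=12.33; the largest is R.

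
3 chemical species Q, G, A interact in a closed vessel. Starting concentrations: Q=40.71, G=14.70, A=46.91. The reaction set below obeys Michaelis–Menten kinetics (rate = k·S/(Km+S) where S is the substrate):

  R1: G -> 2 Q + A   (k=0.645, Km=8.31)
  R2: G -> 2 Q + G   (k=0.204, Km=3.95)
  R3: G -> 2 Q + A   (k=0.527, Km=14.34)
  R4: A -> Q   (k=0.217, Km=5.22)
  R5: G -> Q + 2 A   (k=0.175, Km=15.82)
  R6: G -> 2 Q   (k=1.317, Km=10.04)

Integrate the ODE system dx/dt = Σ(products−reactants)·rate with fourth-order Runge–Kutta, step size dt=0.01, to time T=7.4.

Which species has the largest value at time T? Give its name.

Dominant species at T: Q

RK4 with dt=0.01: 740 steps to T=7.4. Trajectory (selected grid times):
t=0.00: Q=40.71 G=14.70 A=46.91
t=0.82: Q=43.55 G=13.46 A=47.43
t=1.64: Q=46.30 G=12.26 A=47.93
t=2.47: Q=48.97 G=11.10 A=48.39
t=3.29: Q=51.49 G=10.01 A=48.83
t=4.11: Q=53.90 G=8.98 A=49.23
t=4.93: Q=56.18 G=8.01 A=49.60
t=5.76: Q=58.36 G=7.09 A=49.93
t=6.58: Q=60.38 G=6.24 A=50.23
t=7.40: Q=62.26 G=5.46 A=50.49
At T=7.4: Q=62.26 G=5.46 A=50.49; the largest is Q.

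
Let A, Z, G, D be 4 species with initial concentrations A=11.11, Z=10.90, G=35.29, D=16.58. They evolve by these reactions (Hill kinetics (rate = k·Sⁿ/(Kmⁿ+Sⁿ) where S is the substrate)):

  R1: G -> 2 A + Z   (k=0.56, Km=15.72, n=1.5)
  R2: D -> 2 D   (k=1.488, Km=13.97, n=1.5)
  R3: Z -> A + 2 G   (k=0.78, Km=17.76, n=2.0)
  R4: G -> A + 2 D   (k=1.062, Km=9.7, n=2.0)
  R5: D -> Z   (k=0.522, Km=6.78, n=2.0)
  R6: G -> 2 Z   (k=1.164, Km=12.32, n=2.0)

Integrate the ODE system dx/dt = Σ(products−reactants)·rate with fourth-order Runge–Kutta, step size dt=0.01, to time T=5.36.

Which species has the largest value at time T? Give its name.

RK4 with dt=0.01: 536 steps to T=5.36. Trajectory (selected grid times):
t=0.00: A=11.11 Z=10.90 G=35.29 D=16.58
t=0.60: A=12.36 Z=12.53 G=34.11 D=18.01
t=1.19: A=13.60 Z=14.09 G=33.00 D=19.43
t=1.79: A=14.88 Z=15.66 G=31.94 D=20.88
t=2.38: A=16.15 Z=17.16 G=30.95 D=22.32
t=2.98: A=17.46 Z=18.66 G=30.00 D=23.80
t=3.57: A=18.75 Z=20.10 G=29.11 D=25.26
t=4.17: A=20.07 Z=21.54 G=28.25 D=26.75
t=4.76: A=21.38 Z=22.93 G=27.45 D=28.22
t=5.36: A=22.70 Z=24.32 G=26.67 D=29.72
At T=5.36: A=22.70 Z=24.32 G=26.67 D=29.72; the largest is D.

Dominant species at T: D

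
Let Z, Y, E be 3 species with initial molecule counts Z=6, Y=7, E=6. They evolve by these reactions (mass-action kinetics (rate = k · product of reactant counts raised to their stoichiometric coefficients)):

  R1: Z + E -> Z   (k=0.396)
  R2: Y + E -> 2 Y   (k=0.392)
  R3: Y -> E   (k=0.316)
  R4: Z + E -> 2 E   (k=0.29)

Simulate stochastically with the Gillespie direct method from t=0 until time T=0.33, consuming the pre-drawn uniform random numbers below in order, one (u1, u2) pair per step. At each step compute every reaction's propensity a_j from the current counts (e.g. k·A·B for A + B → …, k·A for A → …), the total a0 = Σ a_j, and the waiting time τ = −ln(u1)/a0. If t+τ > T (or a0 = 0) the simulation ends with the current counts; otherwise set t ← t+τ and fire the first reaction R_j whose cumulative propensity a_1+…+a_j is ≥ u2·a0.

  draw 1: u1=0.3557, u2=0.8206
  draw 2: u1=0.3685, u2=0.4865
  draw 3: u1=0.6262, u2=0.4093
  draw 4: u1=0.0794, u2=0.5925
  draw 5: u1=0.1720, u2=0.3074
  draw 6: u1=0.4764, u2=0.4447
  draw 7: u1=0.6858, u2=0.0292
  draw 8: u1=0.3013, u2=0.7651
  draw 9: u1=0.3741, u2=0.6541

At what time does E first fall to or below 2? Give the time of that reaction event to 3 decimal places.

t=0.000: Z=6 Y=7 E=6
Draw 1: a1=14.256, a2=16.464, a3=2.212, a4=10.440, a0=43.372; τ=−ln(0.3557)/43.372=0.024 → t=0.024; u2·a0=0.8206·43.372=35.591; a1+…+a3=32.932 < 35.591 ≤ a1+…+a4=43.372 → R4 fires; Z=5 Y=7 E=7
Draw 2: a1=13.860, a2=19.208, a3=2.212, a4=10.150, a0=45.430; τ=−ln(0.3685)/45.430=0.022 → t=0.046; u2·a0=0.4865·45.430=22.102; a1=13.860 < 22.102 ≤ a1+a2=33.068 → R2 fires; Z=5 Y=8 E=6
Draw 3: a1=11.880, a2=18.816, a3=2.528, a4=8.700, a0=41.924; τ=−ln(0.6262)/41.924=0.011 → t=0.057; u2·a0=0.4093·41.924=17.159; a1=11.880 < 17.159 ≤ a1+a2=30.696 → R2 fires; Z=5 Y=9 E=5
Draw 4: a1=9.900, a2=17.640, a3=2.844, a4=7.250, a0=37.634; τ=−ln(0.0794)/37.634=0.067 → t=0.124; u2·a0=0.5925·37.634=22.298; a1=9.900 < 22.298 ≤ a1+a2=27.540 → R2 fires; Z=5 Y=10 E=4
Draw 5: a1=7.920, a2=15.680, a3=3.160, a4=5.800, a0=32.560; τ=−ln(0.1720)/32.560=0.054 → t=0.178; u2·a0=0.3074·32.560=10.009; a1=7.920 < 10.009 ≤ a1+a2=23.600 → R2 fires; Z=5 Y=11 E=3
Draw 6: a1=5.940, a2=12.936, a3=3.476, a4=4.350, a0=26.702; τ=−ln(0.4764)/26.702=0.028 → t=0.206; u2·a0=0.4447·26.702=11.874; a1=5.940 < 11.874 ≤ a1+a2=18.876 → R2 fires; Z=5 Y=12 E=2
Draw 7: a1=3.960, a2=9.408, a3=3.792, a4=2.900, a0=20.060; τ=−ln(0.6858)/20.060=0.019 → t=0.225; u2·a0=0.0292·20.060=0.586 ≤ a1=3.960 → R1 fires; Z=5 Y=12 E=1
Draw 8: a1=1.980, a2=4.704, a3=3.792, a4=1.450, a0=11.926; τ=−ln(0.3013)/11.926=0.101 → t=0.326; u2·a0=0.7651·11.926=9.125; a1+a2=6.684 < 9.125 ≤ a1+…+a3=10.476 → R3 fires; Z=5 Y=11 E=2
Draw 9: a1=3.960, a2=8.624, a3=3.476, a4=2.900, a0=18.960; τ=−ln(0.3741)/18.960=0.052 → t=0.377 > T=0.33: stop.
E first becomes ≤ 2 when it reaches 2 at the event at t=0.206.

Threshold first reached at t = 0.206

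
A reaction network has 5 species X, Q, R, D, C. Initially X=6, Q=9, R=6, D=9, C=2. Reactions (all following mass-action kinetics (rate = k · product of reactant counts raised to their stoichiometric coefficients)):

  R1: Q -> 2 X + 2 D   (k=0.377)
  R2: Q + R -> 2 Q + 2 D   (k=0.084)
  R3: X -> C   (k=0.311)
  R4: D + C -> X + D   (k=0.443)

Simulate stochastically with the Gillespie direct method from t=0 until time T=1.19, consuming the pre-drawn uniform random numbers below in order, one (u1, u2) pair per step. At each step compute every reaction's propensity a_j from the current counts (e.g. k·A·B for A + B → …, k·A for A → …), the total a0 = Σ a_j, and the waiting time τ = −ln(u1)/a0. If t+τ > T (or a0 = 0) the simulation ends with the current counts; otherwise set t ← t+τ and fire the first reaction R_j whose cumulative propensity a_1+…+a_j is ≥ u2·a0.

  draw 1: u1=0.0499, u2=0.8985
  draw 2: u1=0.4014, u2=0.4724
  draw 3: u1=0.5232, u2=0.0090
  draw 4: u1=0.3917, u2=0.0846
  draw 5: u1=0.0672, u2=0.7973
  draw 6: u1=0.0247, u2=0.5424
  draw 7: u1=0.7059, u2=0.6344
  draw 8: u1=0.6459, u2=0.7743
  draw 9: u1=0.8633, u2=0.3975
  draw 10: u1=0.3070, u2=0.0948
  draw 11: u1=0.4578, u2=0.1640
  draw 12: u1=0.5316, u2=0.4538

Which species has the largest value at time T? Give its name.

Dominant species at T: D

t=0.000: X=6 Q=9 R=6 D=9 C=2
Draw 1: a1=3.393, a2=4.536, a3=1.866, a4=7.974, a0=17.769; τ=−ln(0.0499)/17.769=0.169 → t=0.169; u2·a0=0.8985·17.769=15.965; a1+…+a3=9.795 < 15.965 ≤ a1+…+a4=17.769 → R4 fires; X=7 Q=9 R=6 D=9 C=1
Draw 2: a1=3.393, a2=4.536, a3=2.177, a4=3.987, a0=14.093; τ=−ln(0.4014)/14.093=0.065 → t=0.233; u2·a0=0.4724·14.093=6.658; a1=3.393 < 6.658 ≤ a1+a2=7.929 → R2 fires; X=7 Q=10 R=5 D=11 C=1
Draw 3: a1=3.770, a2=4.200, a3=2.177, a4=4.873, a0=15.020; τ=−ln(0.5232)/15.020=0.043 → t=0.277; u2·a0=0.0090·15.020=0.135 ≤ a1=3.770 → R1 fires; X=9 Q=9 R=5 D=13 C=1
Draw 4: a1=3.393, a2=3.780, a3=2.799, a4=5.759, a0=15.731; τ=−ln(0.3917)/15.731=0.060 → t=0.336; u2·a0=0.0846·15.731=1.331 ≤ a1=3.393 → R1 fires; X=11 Q=8 R=5 D=15 C=1
Draw 5: a1=3.016, a2=3.360, a3=3.421, a4=6.645, a0=16.442; τ=−ln(0.0672)/16.442=0.164 → t=0.500; u2·a0=0.7973·16.442=13.109; a1+…+a3=9.797 < 13.109 ≤ a1+…+a4=16.442 → R4 fires; X=12 Q=8 R=5 D=15 C=0
Draw 6: a1=3.016, a2=3.360, a3=3.732, a4=0.000, a0=10.108; τ=−ln(0.0247)/10.108=0.366 → t=0.867; u2·a0=0.5424·10.108=5.483; a1=3.016 < 5.483 ≤ a1+a2=6.376 → R2 fires; X=12 Q=9 R=4 D=17 C=0
Draw 7: a1=3.393, a2=3.024, a3=3.732, a4=0.000, a0=10.149; τ=−ln(0.7059)/10.149=0.034 → t=0.901; u2·a0=0.6344·10.149=6.439; a1+a2=6.417 < 6.439 ≤ a1+…+a3=10.149 → R3 fires; X=11 Q=9 R=4 D=17 C=1
Draw 8: a1=3.393, a2=3.024, a3=3.421, a4=7.531, a0=17.369; τ=−ln(0.6459)/17.369=0.025 → t=0.926; u2·a0=0.7743·17.369=13.449; a1+…+a3=9.838 < 13.449 ≤ a1+…+a4=17.369 → R4 fires; X=12 Q=9 R=4 D=17 C=0
Draw 9: a1=3.393, a2=3.024, a3=3.732, a4=0.000, a0=10.149; τ=−ln(0.8633)/10.149=0.014 → t=0.941; u2·a0=0.3975·10.149=4.034; a1=3.393 < 4.034 ≤ a1+a2=6.417 → R2 fires; X=12 Q=10 R=3 D=19 C=0
Draw 10: a1=3.770, a2=2.520, a3=3.732, a4=0.000, a0=10.022; τ=−ln(0.3070)/10.022=0.118 → t=1.058; u2·a0=0.0948·10.022=0.950 ≤ a1=3.770 → R1 fires; X=14 Q=9 R=3 D=21 C=0
Draw 11: a1=3.393, a2=2.268, a3=4.354, a4=0.000, a0=10.015; τ=−ln(0.4578)/10.015=0.078 → t=1.136; u2·a0=0.1640·10.015=1.642 ≤ a1=3.393 → R1 fires; X=16 Q=8 R=3 D=23 C=0
Draw 12: a1=3.016, a2=2.016, a3=4.976, a4=0.000, a0=10.008; τ=−ln(0.5316)/10.008=0.063 → t=1.199 > T=1.19: stop.
At T=1.19: X=16 Q=8 R=3 D=23 C=0; the largest is D.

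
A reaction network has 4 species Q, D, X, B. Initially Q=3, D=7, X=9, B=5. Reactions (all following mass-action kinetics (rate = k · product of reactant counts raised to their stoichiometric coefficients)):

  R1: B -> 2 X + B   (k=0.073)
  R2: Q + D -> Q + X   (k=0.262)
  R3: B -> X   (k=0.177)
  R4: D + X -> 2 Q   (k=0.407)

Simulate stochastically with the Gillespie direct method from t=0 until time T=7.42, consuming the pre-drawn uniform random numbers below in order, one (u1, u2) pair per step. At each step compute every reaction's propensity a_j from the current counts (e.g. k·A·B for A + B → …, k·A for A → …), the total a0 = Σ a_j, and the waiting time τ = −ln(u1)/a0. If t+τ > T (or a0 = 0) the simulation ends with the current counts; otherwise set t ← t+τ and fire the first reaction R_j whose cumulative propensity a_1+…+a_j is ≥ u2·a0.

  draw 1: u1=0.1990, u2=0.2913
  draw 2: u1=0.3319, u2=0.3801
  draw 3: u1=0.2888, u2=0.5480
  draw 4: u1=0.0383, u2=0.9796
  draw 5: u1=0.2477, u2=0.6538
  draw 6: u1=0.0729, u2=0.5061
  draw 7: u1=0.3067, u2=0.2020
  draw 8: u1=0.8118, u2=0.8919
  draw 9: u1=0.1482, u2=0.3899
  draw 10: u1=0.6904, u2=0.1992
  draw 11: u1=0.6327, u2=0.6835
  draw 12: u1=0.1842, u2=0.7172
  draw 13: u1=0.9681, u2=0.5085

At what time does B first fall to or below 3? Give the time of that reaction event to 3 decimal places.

Threshold first reached at t = 2.869

t=0.000: Q=3 D=7 X=9 B=5
Draw 1: a1=0.365, a2=5.502, a3=0.885, a4=25.641, a0=32.393; τ=−ln(0.1990)/32.393=0.050 → t=0.050; u2·a0=0.2913·32.393=9.436; a1+…+a3=6.752 < 9.436 ≤ a1+…+a4=32.393 → R4 fires; Q=5 D=6 X=8 B=5
Draw 2: a1=0.365, a2=7.860, a3=0.885, a4=19.536, a0=28.646; τ=−ln(0.3319)/28.646=0.039 → t=0.088; u2·a0=0.3801·28.646=10.888; a1+…+a3=9.110 < 10.888 ≤ a1+…+a4=28.646 → R4 fires; Q=7 D=5 X=7 B=5
Draw 3: a1=0.365, a2=9.170, a3=0.885, a4=14.245, a0=24.665; τ=−ln(0.2888)/24.665=0.050 → t=0.139; u2·a0=0.5480·24.665=13.516; a1+…+a3=10.420 < 13.516 ≤ a1+…+a4=24.665 → R4 fires; Q=9 D=4 X=6 B=5
Draw 4: a1=0.365, a2=9.432, a3=0.885, a4=9.768, a0=20.450; τ=−ln(0.0383)/20.450=0.160 → t=0.298; u2·a0=0.9796·20.450=20.033; a1+…+a3=10.682 < 20.033 ≤ a1+…+a4=20.450 → R4 fires; Q=11 D=3 X=5 B=5
Draw 5: a1=0.365, a2=8.646, a3=0.885, a4=6.105, a0=16.001; τ=−ln(0.2477)/16.001=0.087 → t=0.385; u2·a0=0.6538·16.001=10.461; a1+…+a3=9.896 < 10.461 ≤ a1+…+a4=16.001 → R4 fires; Q=13 D=2 X=4 B=5
Draw 6: a1=0.365, a2=6.812, a3=0.885, a4=3.256, a0=11.318; τ=−ln(0.0729)/11.318=0.231 → t=0.617; u2·a0=0.5061·11.318=5.728; a1=0.365 < 5.728 ≤ a1+a2=7.177 → R2 fires; Q=13 D=1 X=5 B=5
Draw 7: a1=0.365, a2=3.406, a3=0.885, a4=2.035, a0=6.691; τ=−ln(0.3067)/6.691=0.177 → t=0.793; u2·a0=0.2020·6.691=1.352; a1=0.365 < 1.352 ≤ a1+a2=3.771 → R2 fires; Q=13 D=0 X=6 B=5
Draw 8: a1=0.365, a2=0.000, a3=0.885, a4=0.000, a0=1.250; τ=−ln(0.8118)/1.250=0.167 → t=0.960; u2·a0=0.8919·1.250=1.115; a1+a2=0.365 < 1.115 ≤ a1+…+a3=1.250 → R3 fires; Q=13 D=0 X=7 B=4
Draw 9: a1=0.292, a2=0.000, a3=0.708, a4=0.000, a0=1.000; τ=−ln(0.1482)/1.000=1.909 → t=2.869; u2·a0=0.3899·1.000=0.390; a1+a2=0.292 < 0.390 ≤ a1+…+a3=1.000 → R3 fires; Q=13 D=0 X=8 B=3
Draw 10: a1=0.219, a2=0.000, a3=0.531, a4=0.000, a0=0.750; τ=−ln(0.6904)/0.750=0.494 → t=3.363; u2·a0=0.1992·0.750=0.149 ≤ a1=0.219 → R1 fires; Q=13 D=0 X=10 B=3
Draw 11: a1=0.219, a2=0.000, a3=0.531, a4=0.000, a0=0.750; τ=−ln(0.6327)/0.750=0.610 → t=3.974; u2·a0=0.6835·0.750=0.513; a1+a2=0.219 < 0.513 ≤ a1+…+a3=0.750 → R3 fires; Q=13 D=0 X=11 B=2
Draw 12: a1=0.146, a2=0.000, a3=0.354, a4=0.000, a0=0.500; τ=−ln(0.1842)/0.500=3.383 → t=7.357; u2·a0=0.7172·0.500=0.359; a1+a2=0.146 < 0.359 ≤ a1+…+a3=0.500 → R3 fires; Q=13 D=0 X=12 B=1
Draw 13: a1=0.073, a2=0.000, a3=0.177, a4=0.000, a0=0.250; τ=−ln(0.9681)/0.250=0.130 → t=7.487 > T=7.42: stop.
B first becomes ≤ 3 when it reaches 3 at the event at t=2.869.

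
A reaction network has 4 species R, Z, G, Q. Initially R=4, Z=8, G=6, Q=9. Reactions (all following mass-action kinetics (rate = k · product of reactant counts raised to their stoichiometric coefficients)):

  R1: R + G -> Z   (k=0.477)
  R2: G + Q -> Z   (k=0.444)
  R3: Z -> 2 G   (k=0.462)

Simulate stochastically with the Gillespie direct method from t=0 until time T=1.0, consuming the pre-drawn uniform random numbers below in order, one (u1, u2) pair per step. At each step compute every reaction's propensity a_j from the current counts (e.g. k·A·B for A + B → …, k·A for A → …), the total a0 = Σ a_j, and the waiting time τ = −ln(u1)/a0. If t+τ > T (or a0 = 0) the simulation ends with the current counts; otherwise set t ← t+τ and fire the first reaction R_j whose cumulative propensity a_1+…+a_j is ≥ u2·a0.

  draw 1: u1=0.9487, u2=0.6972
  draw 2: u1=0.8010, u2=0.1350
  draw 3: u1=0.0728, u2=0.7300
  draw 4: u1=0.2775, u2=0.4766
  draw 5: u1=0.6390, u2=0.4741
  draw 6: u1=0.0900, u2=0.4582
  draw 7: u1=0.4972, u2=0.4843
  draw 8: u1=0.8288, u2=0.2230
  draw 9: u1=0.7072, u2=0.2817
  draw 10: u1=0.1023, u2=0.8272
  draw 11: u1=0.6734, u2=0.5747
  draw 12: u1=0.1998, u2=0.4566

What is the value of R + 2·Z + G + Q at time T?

Value at T = 35

Check how each reaction changes W = R + 2·Z + G + Q (weight of products minus weight of reactants):
R1: R + G -> Z: (2·1) − (1·1 + 1·1) = 2 − 2 = 0
R2: G + Q -> Z: (2·1) − (1·1 + 1·1) = 2 − 2 = 0
R3: Z -> 2 G: (1·2) − (2·1) = 2 − 2 = 0
Every reaction leaves W unchanged, so W is conserved and no simulation is needed: W(T) = W(0) = 4 + 2·8 + 6 + 9 = 35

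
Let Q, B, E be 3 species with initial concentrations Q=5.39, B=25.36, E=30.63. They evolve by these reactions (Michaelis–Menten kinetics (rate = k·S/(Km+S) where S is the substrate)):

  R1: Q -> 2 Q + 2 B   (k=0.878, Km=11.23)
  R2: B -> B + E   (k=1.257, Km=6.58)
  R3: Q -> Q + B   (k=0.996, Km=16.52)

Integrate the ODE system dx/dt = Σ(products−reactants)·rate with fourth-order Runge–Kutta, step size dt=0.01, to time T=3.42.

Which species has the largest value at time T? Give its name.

RK4 with dt=0.01: 342 steps to T=3.42. Trajectory (selected grid times):
t=0.00: Q=5.39 B=25.36 E=30.63
t=0.38: Q=5.50 B=25.67 E=31.01
t=0.76: Q=5.61 B=25.99 E=31.39
t=1.14: Q=5.72 B=26.31 E=31.77
t=1.52: Q=5.83 B=26.63 E=32.15
t=1.90: Q=5.95 B=26.96 E=32.54
t=2.28: Q=6.07 B=27.30 E=32.92
t=2.66: Q=6.18 B=27.63 E=33.31
t=3.04: Q=6.30 B=27.98 E=33.69
t=3.42: Q=6.42 B=28.32 E=34.08
At T=3.42: Q=6.42 B=28.32 E=34.08; the largest is E.

Dominant species at T: E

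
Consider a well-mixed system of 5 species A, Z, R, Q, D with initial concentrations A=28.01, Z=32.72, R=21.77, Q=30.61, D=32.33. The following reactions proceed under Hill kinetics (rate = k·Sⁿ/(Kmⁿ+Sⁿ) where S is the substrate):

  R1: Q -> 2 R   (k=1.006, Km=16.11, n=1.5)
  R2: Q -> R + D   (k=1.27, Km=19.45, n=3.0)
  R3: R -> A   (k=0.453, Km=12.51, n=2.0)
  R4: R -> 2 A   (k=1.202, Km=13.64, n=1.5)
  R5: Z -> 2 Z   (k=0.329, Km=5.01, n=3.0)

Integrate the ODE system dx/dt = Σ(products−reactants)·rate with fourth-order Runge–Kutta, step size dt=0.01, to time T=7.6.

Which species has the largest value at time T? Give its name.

RK4 with dt=0.01: 760 steps to T=7.6. Trajectory (selected grid times):
t=0.00: A=28.01 Z=32.72 R=21.77 Q=30.61 D=32.33
t=0.84: A=29.67 Z=33.00 R=22.84 Q=29.17 D=33.17
t=1.69: A=31.38 Z=33.27 R=23.86 Q=27.75 D=33.98
t=2.53: A=33.10 Z=33.55 R=24.78 Q=26.39 D=34.76
t=3.38: A=34.87 Z=33.83 R=25.64 Q=25.07 D=35.52
t=4.22: A=36.64 Z=34.10 R=26.41 Q=23.81 D=36.22
t=5.07: A=38.46 Z=34.38 R=27.10 Q=22.59 D=36.90
t=5.91: A=40.27 Z=34.66 R=27.71 Q=21.44 D=37.53
t=6.76: A=42.11 Z=34.94 R=28.24 Q=20.33 D=38.13
t=7.60: A=43.95 Z=35.21 R=28.69 Q=19.30 D=38.68
At T=7.6: A=43.95 Z=35.21 R=28.69 Q=19.30 D=38.68; the largest is A.

Dominant species at T: A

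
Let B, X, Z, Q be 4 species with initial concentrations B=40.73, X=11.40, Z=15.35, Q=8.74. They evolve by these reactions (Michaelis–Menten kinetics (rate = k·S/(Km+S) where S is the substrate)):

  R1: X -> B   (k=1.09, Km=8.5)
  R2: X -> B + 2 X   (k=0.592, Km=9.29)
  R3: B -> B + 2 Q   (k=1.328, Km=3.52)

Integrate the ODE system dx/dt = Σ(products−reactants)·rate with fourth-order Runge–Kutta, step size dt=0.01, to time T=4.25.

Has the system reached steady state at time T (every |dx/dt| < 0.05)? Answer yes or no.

RK4 with dt=0.01: 425 steps to T=4.25. Trajectory (selected grid times):
t=0.00: B=40.73 X=11.40 Z=15.35 Q=8.74
t=0.47: B=41.18 X=11.26 Z=15.35 Q=9.89
t=0.94: B=41.62 X=11.12 Z=15.35 Q=11.04
t=1.42: B=42.07 X=10.98 Z=15.35 Q=12.22
t=1.89: B=42.51 X=10.84 Z=15.35 Q=13.37
t=2.36: B=42.94 X=10.71 Z=15.35 Q=14.52
t=2.83: B=43.38 X=10.57 Z=15.35 Q=15.68
t=3.31: B=43.82 X=10.43 Z=15.35 Q=16.86
t=3.78: B=44.24 X=10.30 Z=15.35 Q=18.01
t=4.25: B=44.67 X=10.16 Z=15.35 Q=19.17
Rates at T: R1=0.5935, R2=0.3093, R3=1.2310
dx/dt at T (Σ net stoichiometry × rate): B=+0.9028, X=-0.2843, Z=+0.0000, Q=+2.4620
Largest |dx/dt| is |+2.4620| (Q) ≥ 0.05 → not steady.

Steady state at T: no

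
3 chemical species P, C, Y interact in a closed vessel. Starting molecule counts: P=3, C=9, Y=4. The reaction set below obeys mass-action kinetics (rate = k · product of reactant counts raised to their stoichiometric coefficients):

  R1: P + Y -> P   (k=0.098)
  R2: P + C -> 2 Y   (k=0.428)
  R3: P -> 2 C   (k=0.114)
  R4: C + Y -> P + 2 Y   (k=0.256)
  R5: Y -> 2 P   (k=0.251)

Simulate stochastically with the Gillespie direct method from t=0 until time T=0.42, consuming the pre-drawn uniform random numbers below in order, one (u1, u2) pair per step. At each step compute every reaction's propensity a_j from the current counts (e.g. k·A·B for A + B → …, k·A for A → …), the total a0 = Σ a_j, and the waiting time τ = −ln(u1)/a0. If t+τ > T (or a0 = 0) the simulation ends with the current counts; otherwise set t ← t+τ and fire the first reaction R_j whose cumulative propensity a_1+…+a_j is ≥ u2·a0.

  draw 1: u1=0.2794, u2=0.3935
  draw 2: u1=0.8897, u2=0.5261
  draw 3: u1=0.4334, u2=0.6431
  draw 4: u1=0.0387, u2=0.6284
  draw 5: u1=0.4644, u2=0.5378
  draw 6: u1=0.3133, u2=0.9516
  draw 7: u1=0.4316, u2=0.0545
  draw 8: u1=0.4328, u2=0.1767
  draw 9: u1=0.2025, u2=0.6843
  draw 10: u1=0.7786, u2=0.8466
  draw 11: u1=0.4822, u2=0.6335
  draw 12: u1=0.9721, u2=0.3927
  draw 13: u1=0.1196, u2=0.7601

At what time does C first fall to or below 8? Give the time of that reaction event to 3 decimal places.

Threshold first reached at t = 0.055

t=0.000: P=3 C=9 Y=4
Draw 1: a1=1.176, a2=11.556, a3=0.342, a4=9.216, a5=1.004, a0=23.294; τ=−ln(0.2794)/23.294=0.055 → t=0.055; u2·a0=0.3935·23.294=9.166; a1=1.176 < 9.166 ≤ a1+a2=12.732 → R2 fires; P=2 C=8 Y=6
Draw 2: a1=1.176, a2=6.848, a3=0.228, a4=12.288, a5=1.506, a0=22.046; τ=−ln(0.8897)/22.046=0.005 → t=0.060; u2·a0=0.5261·22.046=11.598; a1+…+a3=8.252 < 11.598 ≤ a1+…+a4=20.540 → R4 fires; P=3 C=7 Y=7
Draw 3: a1=2.058, a2=8.988, a3=0.342, a4=12.544, a5=1.757, a0=25.689; τ=−ln(0.4334)/25.689=0.033 → t=0.093; u2·a0=0.6431·25.689=16.521; a1+…+a3=11.388 < 16.521 ≤ a1+…+a4=23.932 → R4 fires; P=4 C=6 Y=8
Draw 4: a1=3.136, a2=10.272, a3=0.456, a4=12.288, a5=2.008, a0=28.160; τ=−ln(0.0387)/28.160=0.115 → t=0.208; u2·a0=0.6284·28.160=17.696; a1+…+a3=13.864 < 17.696 ≤ a1+…+a4=26.152 → R4 fires; P=5 C=5 Y=9
Draw 5: a1=4.410, a2=10.700, a3=0.570, a4=11.520, a5=2.259, a0=29.459; τ=−ln(0.4644)/29.459=0.026 → t=0.234; u2·a0=0.5378·29.459=15.843; a1+…+a3=15.680 < 15.843 ≤ a1+…+a4=27.200 → R4 fires; P=6 C=4 Y=10
Draw 6: a1=5.880, a2=10.272, a3=0.684, a4=10.240, a5=2.510, a0=29.586; τ=−ln(0.3133)/29.586=0.039 → t=0.273; u2·a0=0.9516·29.586=28.154; a1+…+a4=27.076 < 28.154 ≤ a1+…+a5=29.586 → R5 fires; P=8 C=4 Y=9
Draw 7: a1=7.056, a2=13.696, a3=0.912, a4=9.216, a5=2.259, a0=33.139; τ=−ln(0.4316)/33.139=0.025 → t=0.299; u2·a0=0.0545·33.139=1.806 ≤ a1=7.056 → R1 fires; P=8 C=4 Y=8
Draw 8: a1=6.272, a2=13.696, a3=0.912, a4=8.192, a5=2.008, a0=31.080; τ=−ln(0.4328)/31.080=0.027 → t=0.326; u2·a0=0.1767·31.080=5.492 ≤ a1=6.272 → R1 fires; P=8 C=4 Y=7
Draw 9: a1=5.488, a2=13.696, a3=0.912, a4=7.168, a5=1.757, a0=29.021; τ=−ln(0.2025)/29.021=0.055 → t=0.381; u2·a0=0.6843·29.021=19.859; a1+a2=19.184 < 19.859 ≤ a1+…+a3=20.096 → R3 fires; P=7 C=6 Y=7
Draw 10: a1=4.802, a2=17.976, a3=0.798, a4=10.752, a5=1.757, a0=36.085; τ=−ln(0.7786)/36.085=0.007 → t=0.388; u2·a0=0.8466·36.085=30.550; a1+…+a3=23.576 < 30.550 ≤ a1+…+a4=34.328 → R4 fires; P=8 C=5 Y=8
Draw 11: a1=6.272, a2=17.120, a3=0.912, a4=10.240, a5=2.008, a0=36.552; τ=−ln(0.4822)/36.552=0.020 → t=0.408; u2·a0=0.6335·36.552=23.156; a1=6.272 < 23.156 ≤ a1+a2=23.392 → R2 fires; P=7 C=4 Y=10
Draw 12: a1=6.860, a2=11.984, a3=0.798, a4=10.240, a5=2.510, a0=32.392; τ=−ln(0.9721)/32.392=0.001 → t=0.408; u2·a0=0.3927·32.392=12.720; a1=6.860 < 12.720 ≤ a1+a2=18.844 → R2 fires; P=6 C=3 Y=12
Draw 13: a1=7.056, a2=7.704, a3=0.684, a4=9.216, a5=3.012, a0=27.672; τ=−ln(0.1196)/27.672=0.077 → t=0.485 > T=0.42: stop.
C first becomes ≤ 8 when it reaches 8 at the event at t=0.055.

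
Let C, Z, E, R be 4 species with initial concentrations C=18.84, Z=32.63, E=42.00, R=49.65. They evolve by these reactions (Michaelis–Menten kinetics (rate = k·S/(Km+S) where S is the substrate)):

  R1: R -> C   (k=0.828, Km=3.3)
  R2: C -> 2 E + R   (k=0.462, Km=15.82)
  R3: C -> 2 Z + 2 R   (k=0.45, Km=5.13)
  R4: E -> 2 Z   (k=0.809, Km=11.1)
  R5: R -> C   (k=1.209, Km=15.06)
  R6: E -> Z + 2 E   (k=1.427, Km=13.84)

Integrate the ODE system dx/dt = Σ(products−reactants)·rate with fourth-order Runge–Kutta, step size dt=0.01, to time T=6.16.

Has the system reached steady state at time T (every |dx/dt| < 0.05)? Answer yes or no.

Steady state at T: no

RK4 with dt=0.01: 616 steps to T=6.16. Trajectory (selected grid times):
t=0.00: C=18.84 Z=32.63 E=42.00 R=49.65
t=0.68: C=19.58 Z=34.72 E=42.64 R=49.15
t=1.37: C=20.33 Z=36.84 E=43.30 R=48.65
t=2.05: C=21.06 Z=38.95 E=43.95 R=48.16
t=2.74: C=21.80 Z=41.09 E=44.62 R=47.68
t=3.42: C=22.52 Z=43.21 E=45.29 R=47.21
t=4.11: C=23.24 Z=45.37 E=45.97 R=46.74
t=4.79: C=23.95 Z=47.51 E=46.65 R=46.28
t=5.48: C=24.66 Z=49.69 E=47.35 R=45.82
t=6.16: C=25.36 Z=51.84 E=48.04 R=45.38
Rates at T: R1=0.7719, R2=0.2845, R3=0.3743, R4=0.6572, R5=0.9078, R6=1.1078
dx/dt at T (Σ net stoichiometry × rate): C=+1.0208, Z=+3.1707, E=+1.0197, R=-0.6466
Largest |dx/dt| is |+3.1707| (Z) ≥ 0.05 → not steady.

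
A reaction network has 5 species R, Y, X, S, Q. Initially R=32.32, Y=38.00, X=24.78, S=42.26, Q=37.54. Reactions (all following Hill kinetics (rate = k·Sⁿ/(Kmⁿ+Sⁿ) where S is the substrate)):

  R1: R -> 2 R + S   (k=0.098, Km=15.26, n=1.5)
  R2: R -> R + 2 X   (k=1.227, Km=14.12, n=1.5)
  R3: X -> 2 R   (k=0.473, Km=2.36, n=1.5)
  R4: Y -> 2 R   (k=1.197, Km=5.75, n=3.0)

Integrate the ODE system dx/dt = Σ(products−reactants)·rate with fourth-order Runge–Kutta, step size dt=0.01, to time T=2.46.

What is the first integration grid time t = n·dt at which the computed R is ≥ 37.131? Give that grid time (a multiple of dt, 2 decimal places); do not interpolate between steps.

Threshold first reached at t = 1.43

RK4 with dt=0.01: 246 steps to T=2.46. Trajectory (selected grid times):
t=0.00: R=32.32 Y=38.00 X=24.78 S=42.26 Q=37.54
t=0.27: R=33.23 Y=37.68 X=25.17 S=42.28 Q=37.54
t=0.55: R=34.18 Y=37.34 X=25.58 S=42.30 Q=37.54
t=0.82: R=35.09 Y=37.02 X=25.99 S=42.32 Q=37.54
t=1.09: R=36.01 Y=36.70 X=26.39 S=42.34 Q=37.54
t=1.37: R=36.95 Y=36.37 X=26.82 S=42.36 Q=37.54
t=1.42: R=37.12 Y=36.31 X=26.89 S=42.37 Q=37.54
t=1.43: R=37.16 Y=36.29 X=26.91 S=42.37 Q=37.54
t=1.64: R=37.87 Y=36.04 X=27.23 S=42.38 Q=37.54
t=1.91: R=38.78 Y=35.72 X=27.65 S=42.41 Q=37.54
t=2.19: R=39.73 Y=35.39 X=28.08 S=42.43 Q=37.54
t=2.46: R=40.64 Y=35.07 X=28.51 S=42.45 Q=37.54
R(1.42)=37.122 < 37.131 but R(1.43)=37.156 ≥ 37.131, so the first grid time is t=1.43.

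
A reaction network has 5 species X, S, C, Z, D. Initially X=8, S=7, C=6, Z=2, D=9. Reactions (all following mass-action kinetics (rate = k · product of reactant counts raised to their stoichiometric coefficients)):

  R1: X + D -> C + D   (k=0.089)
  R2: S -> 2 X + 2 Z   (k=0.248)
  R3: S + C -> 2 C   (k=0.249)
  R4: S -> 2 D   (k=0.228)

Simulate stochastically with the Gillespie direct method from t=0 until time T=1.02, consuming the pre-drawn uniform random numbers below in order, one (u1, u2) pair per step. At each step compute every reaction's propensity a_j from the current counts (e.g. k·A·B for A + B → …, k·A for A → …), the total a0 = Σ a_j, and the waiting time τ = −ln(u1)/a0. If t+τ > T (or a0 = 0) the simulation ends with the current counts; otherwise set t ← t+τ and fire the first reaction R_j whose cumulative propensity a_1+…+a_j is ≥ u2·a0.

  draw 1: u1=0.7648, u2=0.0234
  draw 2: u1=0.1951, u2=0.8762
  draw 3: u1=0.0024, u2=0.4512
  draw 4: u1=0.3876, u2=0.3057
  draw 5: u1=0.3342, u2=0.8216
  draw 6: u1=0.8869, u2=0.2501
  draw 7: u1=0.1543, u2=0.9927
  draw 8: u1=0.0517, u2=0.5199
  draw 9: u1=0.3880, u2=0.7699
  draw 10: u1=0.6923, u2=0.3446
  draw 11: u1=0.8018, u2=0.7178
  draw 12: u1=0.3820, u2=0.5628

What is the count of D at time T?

D at T = 11

t=0.000: X=8 S=7 C=6 Z=2 D=9
Draw 1: a1=6.408, a2=1.736, a3=10.458, a4=1.596, a0=20.198; τ=−ln(0.7648)/20.198=0.013 → t=0.013; u2·a0=0.0234·20.198=0.473 ≤ a1=6.408 → R1 fires; X=7 S=7 C=7 Z=2 D=9
Draw 2: a1=5.607, a2=1.736, a3=12.201, a4=1.596, a0=21.140; τ=−ln(0.1951)/21.140=0.077 → t=0.091; u2·a0=0.8762·21.140=18.523; a1+a2=7.343 < 18.523 ≤ a1+…+a3=19.544 → R3 fires; X=7 S=6 C=8 Z=2 D=9
Draw 3: a1=5.607, a2=1.488, a3=11.952, a4=1.368, a0=20.415; τ=−ln(0.0024)/20.415=0.295 → t=0.386; u2·a0=0.4512·20.415=9.211; a1+a2=7.095 < 9.211 ≤ a1+…+a3=19.047 → R3 fires; X=7 S=5 C=9 Z=2 D=9
Draw 4: a1=5.607, a2=1.240, a3=11.205, a4=1.140, a0=19.192; τ=−ln(0.3876)/19.192=0.049 → t=0.435; u2·a0=0.3057·19.192=5.867; a1=5.607 < 5.867 ≤ a1+a2=6.847 → R2 fires; X=9 S=4 C=9 Z=4 D=9
Draw 5: a1=7.209, a2=0.992, a3=8.964, a4=0.912, a0=18.077; τ=−ln(0.3342)/18.077=0.061 → t=0.496; u2·a0=0.8216·18.077=14.852; a1+a2=8.201 < 14.852 ≤ a1+…+a3=17.165 → R3 fires; X=9 S=3 C=10 Z=4 D=9
Draw 6: a1=7.209, a2=0.744, a3=7.470, a4=0.684, a0=16.107; τ=−ln(0.8869)/16.107=0.007 → t=0.504; u2·a0=0.2501·16.107=4.028 ≤ a1=7.209 → R1 fires; X=8 S=3 C=11 Z=4 D=9
Draw 7: a1=6.408, a2=0.744, a3=8.217, a4=0.684, a0=16.053; τ=−ln(0.1543)/16.053=0.116 → t=0.620; u2·a0=0.9927·16.053=15.936; a1+…+a3=15.369 < 15.936 ≤ a1+…+a4=16.053 → R4 fires; X=8 S=2 C=11 Z=4 D=11
Draw 8: a1=7.832, a2=0.496, a3=5.478, a4=0.456, a0=14.262; τ=−ln(0.0517)/14.262=0.208 → t=0.828; u2·a0=0.5199·14.262=7.415 ≤ a1=7.832 → R1 fires; X=7 S=2 C=12 Z=4 D=11
Draw 9: a1=6.853, a2=0.496, a3=5.976, a4=0.456, a0=13.781; τ=−ln(0.3880)/13.781=0.069 → t=0.896; u2·a0=0.7699·13.781=10.610; a1+a2=7.349 < 10.610 ≤ a1+…+a3=13.325 → R3 fires; X=7 S=1 C=13 Z=4 D=11
Draw 10: a1=6.853, a2=0.248, a3=3.237, a4=0.228, a0=10.566; τ=−ln(0.6923)/10.566=0.035 → t=0.931; u2·a0=0.3446·10.566=3.641 ≤ a1=6.853 → R1 fires; X=6 S=1 C=14 Z=4 D=11
Draw 11: a1=5.874, a2=0.248, a3=3.486, a4=0.228, a0=9.836; τ=−ln(0.8018)/9.836=0.022 → t=0.954; u2·a0=0.7178·9.836=7.060; a1+a2=6.122 < 7.060 ≤ a1+…+a3=9.608 → R3 fires; X=6 S=0 C=15 Z=4 D=11
Draw 12: a1=5.874, a2=0.000, a3=0.000, a4=0.000, a0=5.874; τ=−ln(0.3820)/5.874=0.164 → t=1.117 > T=1.02: stop.
Read off D at T=1.02: 11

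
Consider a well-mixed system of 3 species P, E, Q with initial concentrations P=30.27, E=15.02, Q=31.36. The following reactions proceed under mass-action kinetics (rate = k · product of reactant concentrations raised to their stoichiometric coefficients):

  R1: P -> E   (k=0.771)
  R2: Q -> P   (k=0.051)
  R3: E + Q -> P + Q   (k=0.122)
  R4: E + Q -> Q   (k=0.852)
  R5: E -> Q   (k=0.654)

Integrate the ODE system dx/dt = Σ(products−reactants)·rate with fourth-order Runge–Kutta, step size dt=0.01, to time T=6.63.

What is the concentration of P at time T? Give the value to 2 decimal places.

RK4 with dt=0.01: 663 steps to T=6.63. Trajectory (selected grid times):
t=0.00: P=30.27 E=15.02 Q=31.36
t=0.74: P=20.38 E=0.52 Q=30.79
t=1.47: P=13.34 E=0.35 Q=29.87
t=2.21: P=8.97 E=0.24 Q=28.90
t=2.95: P=6.29 E=0.18 Q=27.93
t=3.68: P=4.64 E=0.13 Q=26.98
t=4.42: P=3.60 E=0.11 Q=26.04
t=5.16: P=2.94 E=0.09 Q=25.12
t=5.89: P=2.52 E=0.08 Q=24.24
t=6.63: P=2.23 E=0.07 Q=23.38
Read off P at T=6.63: 2.23

P at T = 2.23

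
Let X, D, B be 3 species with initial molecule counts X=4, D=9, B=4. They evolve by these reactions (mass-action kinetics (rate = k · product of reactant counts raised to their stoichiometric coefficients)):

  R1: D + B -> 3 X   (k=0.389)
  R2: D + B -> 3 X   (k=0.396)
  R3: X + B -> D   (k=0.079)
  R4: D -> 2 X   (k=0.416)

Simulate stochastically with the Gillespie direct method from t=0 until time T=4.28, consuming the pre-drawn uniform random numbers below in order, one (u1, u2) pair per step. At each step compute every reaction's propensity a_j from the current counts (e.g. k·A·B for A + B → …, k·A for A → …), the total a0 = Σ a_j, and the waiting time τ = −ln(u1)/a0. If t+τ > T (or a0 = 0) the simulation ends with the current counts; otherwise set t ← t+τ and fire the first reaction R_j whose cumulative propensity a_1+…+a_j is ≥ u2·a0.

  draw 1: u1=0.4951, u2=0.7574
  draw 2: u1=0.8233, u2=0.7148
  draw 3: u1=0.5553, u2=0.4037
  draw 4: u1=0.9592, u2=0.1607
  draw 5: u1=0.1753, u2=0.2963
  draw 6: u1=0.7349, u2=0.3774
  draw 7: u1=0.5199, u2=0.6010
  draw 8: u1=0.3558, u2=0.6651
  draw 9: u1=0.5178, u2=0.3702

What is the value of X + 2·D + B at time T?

Check how each reaction changes W = X + 2·D + B (weight of products minus weight of reactants):
R1: D + B -> 3 X: (1·3) − (2·1 + 1·1) = 3 − 3 = 0
R2: D + B -> 3 X: (1·3) − (2·1 + 1·1) = 3 − 3 = 0
R3: X + B -> D: (2·1) − (1·1 + 1·1) = 2 − 2 = 0
R4: D -> 2 X: (1·2) − (2·1) = 2 − 2 = 0
Every reaction leaves W unchanged, so W is conserved and no simulation is needed: W(T) = W(0) = 4 + 2·9 + 4 = 26

Value at T = 26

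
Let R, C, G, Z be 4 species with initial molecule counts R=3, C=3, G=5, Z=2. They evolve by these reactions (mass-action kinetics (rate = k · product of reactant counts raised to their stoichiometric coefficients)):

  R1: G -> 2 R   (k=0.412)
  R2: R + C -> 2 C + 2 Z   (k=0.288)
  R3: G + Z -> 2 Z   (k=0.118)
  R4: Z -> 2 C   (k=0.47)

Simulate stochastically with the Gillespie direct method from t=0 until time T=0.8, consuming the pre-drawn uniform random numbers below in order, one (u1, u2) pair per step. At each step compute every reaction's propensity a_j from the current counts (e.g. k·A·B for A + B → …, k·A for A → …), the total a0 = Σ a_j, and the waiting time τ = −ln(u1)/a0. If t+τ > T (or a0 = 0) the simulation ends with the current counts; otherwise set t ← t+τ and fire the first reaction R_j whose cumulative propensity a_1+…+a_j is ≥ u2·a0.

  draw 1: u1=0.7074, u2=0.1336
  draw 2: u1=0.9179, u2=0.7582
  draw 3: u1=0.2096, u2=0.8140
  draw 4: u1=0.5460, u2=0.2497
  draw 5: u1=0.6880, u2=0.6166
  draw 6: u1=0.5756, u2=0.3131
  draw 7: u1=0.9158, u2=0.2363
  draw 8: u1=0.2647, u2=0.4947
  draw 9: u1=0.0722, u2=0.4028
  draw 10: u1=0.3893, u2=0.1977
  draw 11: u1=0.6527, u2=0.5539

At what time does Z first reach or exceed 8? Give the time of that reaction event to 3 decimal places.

Threshold first reached at t = 0.344

t=0.000: R=3 C=3 G=5 Z=2
Draw 1: a1=2.060, a2=2.592, a3=1.180, a4=0.940, a0=6.772; τ=−ln(0.7074)/6.772=0.051 → t=0.051; u2·a0=0.1336·6.772=0.905 ≤ a1=2.060 → R1 fires; R=5 C=3 G=4 Z=2
Draw 2: a1=1.648, a2=4.320, a3=0.944, a4=0.940, a0=7.852; τ=−ln(0.9179)/7.852=0.011 → t=0.062; u2·a0=0.7582·7.852=5.953; a1=1.648 < 5.953 ≤ a1+a2=5.968 → R2 fires; R=4 C=4 G=4 Z=4
Draw 3: a1=1.648, a2=4.608, a3=1.888, a4=1.880, a0=10.024; τ=−ln(0.2096)/10.024=0.156 → t=0.218; u2·a0=0.8140·10.024=8.160; a1+…+a3=8.144 < 8.160 ≤ a1+…+a4=10.024 → R4 fires; R=4 C=6 G=4 Z=3
Draw 4: a1=1.648, a2=6.912, a3=1.416, a4=1.410, a0=11.386; τ=−ln(0.5460)/11.386=0.053 → t=0.271; u2·a0=0.2497·11.386=2.843; a1=1.648 < 2.843 ≤ a1+a2=8.560 → R2 fires; R=3 C=7 G=4 Z=5
Draw 5: a1=1.648, a2=6.048, a3=2.360, a4=2.350, a0=12.406; τ=−ln(0.6880)/12.406=0.030 → t=0.301; u2·a0=0.6166·12.406=7.650; a1=1.648 < 7.650 ≤ a1+a2=7.696 → R2 fires; R=2 C=8 G=4 Z=7
Draw 6: a1=1.648, a2=4.608, a3=3.304, a4=3.290, a0=12.850; τ=−ln(0.5756)/12.850=0.043 → t=0.344; u2·a0=0.3131·12.850=4.023; a1=1.648 < 4.023 ≤ a1+a2=6.256 → R2 fires; R=1 C=9 G=4 Z=9
Draw 7: a1=1.648, a2=2.592, a3=4.248, a4=4.230, a0=12.718; τ=−ln(0.9158)/12.718=0.007 → t=0.351; u2·a0=0.2363·12.718=3.005; a1=1.648 < 3.005 ≤ a1+a2=4.240 → R2 fires; R=0 C=10 G=4 Z=11
Draw 8: a1=1.648, a2=0.000, a3=5.192, a4=5.170, a0=12.010; τ=−ln(0.2647)/12.010=0.111 → t=0.462; u2·a0=0.4947·12.010=5.941; a1+a2=1.648 < 5.941 ≤ a1+…+a3=6.840 → R3 fires; R=0 C=10 G=3 Z=12
Draw 9: a1=1.236, a2=0.000, a3=4.248, a4=5.640, a0=11.124; τ=−ln(0.0722)/11.124=0.236 → t=0.698; u2·a0=0.4028·11.124=4.481; a1+a2=1.236 < 4.481 ≤ a1+…+a3=5.484 → R3 fires; R=0 C=10 G=2 Z=13
Draw 10: a1=0.824, a2=0.000, a3=3.068, a4=6.110, a0=10.002; τ=−ln(0.3893)/10.002=0.094 → t=0.792; u2·a0=0.1977·10.002=1.977; a1+a2=0.824 < 1.977 ≤ a1+…+a3=3.892 → R3 fires; R=0 C=10 G=1 Z=14
Draw 11: a1=0.412, a2=0.000, a3=1.652, a4=6.580, a0=8.644; τ=−ln(0.6527)/8.644=0.049 → t=0.842 > T=0.8: stop.
Z first becomes ≥ 8 when it reaches 9 at the event at t=0.344.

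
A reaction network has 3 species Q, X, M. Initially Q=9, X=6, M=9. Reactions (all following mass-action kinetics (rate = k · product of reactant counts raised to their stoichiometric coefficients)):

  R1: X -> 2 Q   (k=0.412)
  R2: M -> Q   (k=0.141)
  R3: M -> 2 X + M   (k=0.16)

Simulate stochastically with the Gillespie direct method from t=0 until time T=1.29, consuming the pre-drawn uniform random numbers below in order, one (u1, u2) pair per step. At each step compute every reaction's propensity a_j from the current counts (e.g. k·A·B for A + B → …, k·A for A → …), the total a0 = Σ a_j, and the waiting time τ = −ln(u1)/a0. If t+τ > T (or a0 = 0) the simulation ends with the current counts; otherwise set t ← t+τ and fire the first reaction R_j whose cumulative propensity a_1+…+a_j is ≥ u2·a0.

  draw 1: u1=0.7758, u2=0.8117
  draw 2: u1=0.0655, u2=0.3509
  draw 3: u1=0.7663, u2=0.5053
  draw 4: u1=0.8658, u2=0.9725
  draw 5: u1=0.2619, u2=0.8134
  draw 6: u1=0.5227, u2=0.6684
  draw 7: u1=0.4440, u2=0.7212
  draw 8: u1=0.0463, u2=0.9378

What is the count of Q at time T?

Q at T = 15

t=0.000: Q=9 X=6 M=9
Draw 1: a1=2.472, a2=1.269, a3=1.440, a0=5.181; τ=−ln(0.7758)/5.181=0.049 → t=0.049; u2·a0=0.8117·5.181=4.205; a1+a2=3.741 < 4.205 ≤ a1+…+a3=5.181 → R3 fires; Q=9 X=8 M=9
Draw 2: a1=3.296, a2=1.269, a3=1.440, a0=6.005; τ=−ln(0.0655)/6.005=0.454 → t=0.503; u2·a0=0.3509·6.005=2.107 ≤ a1=3.296 → R1 fires; Q=11 X=7 M=9
Draw 3: a1=2.884, a2=1.269, a3=1.440, a0=5.593; τ=−ln(0.7663)/5.593=0.048 → t=0.550; u2·a0=0.5053·5.593=2.826 ≤ a1=2.884 → R1 fires; Q=13 X=6 M=9
Draw 4: a1=2.472, a2=1.269, a3=1.440, a0=5.181; τ=−ln(0.8658)/5.181=0.028 → t=0.578; u2·a0=0.9725·5.181=5.039; a1+a2=3.741 < 5.039 ≤ a1+…+a3=5.181 → R3 fires; Q=13 X=8 M=9
Draw 5: a1=3.296, a2=1.269, a3=1.440, a0=6.005; τ=−ln(0.2619)/6.005=0.223 → t=0.801; u2·a0=0.8134·6.005=4.884; a1+a2=4.565 < 4.884 ≤ a1+…+a3=6.005 → R3 fires; Q=13 X=10 M=9
Draw 6: a1=4.120, a2=1.269, a3=1.440, a0=6.829; τ=−ln(0.5227)/6.829=0.095 → t=0.896; u2·a0=0.6684·6.829=4.565; a1=4.120 < 4.565 ≤ a1+a2=5.389 → R2 fires; Q=14 X=10 M=8
Draw 7: a1=4.120, a2=1.128, a3=1.280, a0=6.528; τ=−ln(0.4440)/6.528=0.124 → t=1.021; u2·a0=0.7212·6.528=4.708; a1=4.120 < 4.708 ≤ a1+a2=5.248 → R2 fires; Q=15 X=10 M=7
Draw 8: a1=4.120, a2=0.987, a3=1.120, a0=6.227; τ=−ln(0.0463)/6.227=0.493 → t=1.514 > T=1.29: stop.
Read off Q at T=1.29: 15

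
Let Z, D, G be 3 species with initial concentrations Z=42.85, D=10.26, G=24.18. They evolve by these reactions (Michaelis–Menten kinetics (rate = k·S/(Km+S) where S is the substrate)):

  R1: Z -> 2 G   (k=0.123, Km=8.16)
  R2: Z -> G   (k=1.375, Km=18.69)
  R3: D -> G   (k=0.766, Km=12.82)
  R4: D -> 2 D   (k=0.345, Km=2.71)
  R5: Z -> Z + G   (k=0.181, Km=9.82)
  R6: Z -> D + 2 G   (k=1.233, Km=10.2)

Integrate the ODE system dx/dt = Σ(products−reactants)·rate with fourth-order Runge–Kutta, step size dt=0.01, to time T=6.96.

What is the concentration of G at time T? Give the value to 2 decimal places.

RK4 with dt=0.01: 696 steps to T=6.96. Trajectory (selected grid times):
t=0.00: Z=42.85 D=10.26 G=24.18
t=0.77: Z=41.27 D=10.97 G=26.98
t=1.55: Z=39.69 D=11.67 G=29.80
t=2.32: Z=38.15 D=12.36 G=32.58
t=3.09: Z=36.62 D=13.03 G=35.33
t=3.87: Z=35.08 D=13.70 G=38.11
t=4.64: Z=33.59 D=14.34 G=40.83
t=5.41: Z=32.12 D=14.98 G=43.52
t=6.19: Z=30.64 D=15.61 G=46.23
t=6.96: Z=29.21 D=16.21 G=48.88
Read off G at T=6.96: 48.88

G at T = 48.88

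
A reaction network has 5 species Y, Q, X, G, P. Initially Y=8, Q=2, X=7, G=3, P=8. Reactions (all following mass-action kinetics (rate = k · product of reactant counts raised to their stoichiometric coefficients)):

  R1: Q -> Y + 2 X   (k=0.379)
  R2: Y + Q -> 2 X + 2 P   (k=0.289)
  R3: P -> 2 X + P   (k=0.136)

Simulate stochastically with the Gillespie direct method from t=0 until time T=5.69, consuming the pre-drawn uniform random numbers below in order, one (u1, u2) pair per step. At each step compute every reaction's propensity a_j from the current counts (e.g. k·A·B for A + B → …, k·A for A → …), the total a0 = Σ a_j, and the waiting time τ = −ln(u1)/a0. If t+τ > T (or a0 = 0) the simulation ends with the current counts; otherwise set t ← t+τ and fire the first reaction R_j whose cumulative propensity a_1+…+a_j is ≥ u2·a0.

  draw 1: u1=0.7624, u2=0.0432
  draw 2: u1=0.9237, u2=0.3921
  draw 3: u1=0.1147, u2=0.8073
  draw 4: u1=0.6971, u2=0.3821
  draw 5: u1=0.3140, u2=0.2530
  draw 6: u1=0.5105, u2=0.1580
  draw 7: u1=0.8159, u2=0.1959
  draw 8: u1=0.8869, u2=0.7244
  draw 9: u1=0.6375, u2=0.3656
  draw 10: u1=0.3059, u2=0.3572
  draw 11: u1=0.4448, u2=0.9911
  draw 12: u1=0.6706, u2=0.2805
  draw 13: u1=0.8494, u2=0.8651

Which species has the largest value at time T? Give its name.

t=0.000: Y=8 Q=2 X=7 G=3 P=8
Draw 1: a1=0.758, a2=4.624, a3=1.088, a0=6.470; τ=−ln(0.7624)/6.470=0.042 → t=0.042; u2·a0=0.0432·6.470=0.280 ≤ a1=0.758 → R1 fires; Y=9 Q=1 X=9 G=3 P=8
Draw 2: a1=0.379, a2=2.601, a3=1.088, a0=4.068; τ=−ln(0.9237)/4.068=0.020 → t=0.061; u2·a0=0.3921·4.068=1.595; a1=0.379 < 1.595 ≤ a1+a2=2.980 → R2 fires; Y=8 Q=0 X=11 G=3 P=10
Draw 3: a1=0.000, a2=0.000, a3=1.360, a0=1.360; τ=−ln(0.1147)/1.360=1.592 → t=1.654; u2·a0=0.8073·1.360=1.098; a1+a2=0.000 < 1.098 ≤ a1+…+a3=1.360 → R3 fires; Y=8 Q=0 X=13 G=3 P=10
Draw 4: a1=0.000, a2=0.000, a3=1.360, a0=1.360; τ=−ln(0.6971)/1.360=0.265 → t=1.919; u2·a0=0.3821·1.360=0.520; a1+a2=0.000 < 0.520 ≤ a1+…+a3=1.360 → R3 fires; Y=8 Q=0 X=15 G=3 P=10
Draw 5: a1=0.000, a2=0.000, a3=1.360, a0=1.360; τ=−ln(0.3140)/1.360=0.852 → t=2.771; u2·a0=0.2530·1.360=0.344; a1+a2=0.000 < 0.344 ≤ a1+…+a3=1.360 → R3 fires; Y=8 Q=0 X=17 G=3 P=10
Draw 6: a1=0.000, a2=0.000, a3=1.360, a0=1.360; τ=−ln(0.5105)/1.360=0.494 → t=3.265; u2·a0=0.1580·1.360=0.215; a1+a2=0.000 < 0.215 ≤ a1+…+a3=1.360 → R3 fires; Y=8 Q=0 X=19 G=3 P=10
Draw 7: a1=0.000, a2=0.000, a3=1.360, a0=1.360; τ=−ln(0.8159)/1.360=0.150 → t=3.415; u2·a0=0.1959·1.360=0.266; a1+a2=0.000 < 0.266 ≤ a1+…+a3=1.360 → R3 fires; Y=8 Q=0 X=21 G=3 P=10
Draw 8: a1=0.000, a2=0.000, a3=1.360, a0=1.360; τ=−ln(0.8869)/1.360=0.088 → t=3.503; u2·a0=0.7244·1.360=0.985; a1+a2=0.000 < 0.985 ≤ a1+…+a3=1.360 → R3 fires; Y=8 Q=0 X=23 G=3 P=10
Draw 9: a1=0.000, a2=0.000, a3=1.360, a0=1.360; τ=−ln(0.6375)/1.360=0.331 → t=3.834; u2·a0=0.3656·1.360=0.497; a1+a2=0.000 < 0.497 ≤ a1+…+a3=1.360 → R3 fires; Y=8 Q=0 X=25 G=3 P=10
Draw 10: a1=0.000, a2=0.000, a3=1.360, a0=1.360; τ=−ln(0.3059)/1.360=0.871 → t=4.705; u2·a0=0.3572·1.360=0.486; a1+a2=0.000 < 0.486 ≤ a1+…+a3=1.360 → R3 fires; Y=8 Q=0 X=27 G=3 P=10
Draw 11: a1=0.000, a2=0.000, a3=1.360, a0=1.360; τ=−ln(0.4448)/1.360=0.596 → t=5.301; u2·a0=0.9911·1.360=1.348; a1+a2=0.000 < 1.348 ≤ a1+…+a3=1.360 → R3 fires; Y=8 Q=0 X=29 G=3 P=10
Draw 12: a1=0.000, a2=0.000, a3=1.360, a0=1.360; τ=−ln(0.6706)/1.360=0.294 → t=5.594; u2·a0=0.2805·1.360=0.381; a1+a2=0.000 < 0.381 ≤ a1+…+a3=1.360 → R3 fires; Y=8 Q=0 X=31 G=3 P=10
Draw 13: a1=0.000, a2=0.000, a3=1.360, a0=1.360; τ=−ln(0.8494)/1.360=0.120 → t=5.714 > T=5.69: stop.
At T=5.69: Y=8 Q=0 X=31 G=3 P=10; the largest is X.

Dominant species at T: X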